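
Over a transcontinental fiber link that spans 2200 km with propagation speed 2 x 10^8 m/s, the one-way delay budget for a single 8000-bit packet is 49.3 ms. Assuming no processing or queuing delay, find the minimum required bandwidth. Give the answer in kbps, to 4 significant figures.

208.9 kbps

Propagation delay = 2200000 / 200000000 = 11 ms.
Transmission budget = 49.3 − 11 = 38.3 ms.
R ≥ L / t_tx = 8000 bits / 0.0383 s = 208.9 kbps.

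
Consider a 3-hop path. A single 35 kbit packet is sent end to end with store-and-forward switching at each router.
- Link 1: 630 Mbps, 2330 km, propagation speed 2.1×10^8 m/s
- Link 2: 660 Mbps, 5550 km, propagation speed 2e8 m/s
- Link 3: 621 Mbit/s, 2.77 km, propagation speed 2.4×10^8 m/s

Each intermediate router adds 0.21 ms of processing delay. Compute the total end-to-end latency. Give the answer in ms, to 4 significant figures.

39.44 ms

L = 35000 bits.
Transmission delays (L/R per hop): 0.0555556, 0.0530303, 0.0563607 ms; sum = 0.164947 ms.
Propagation delays (d/s per hop): 11.0952, 27.75, 0.0115417 ms; sum = 38.8568 ms.
Processing at 2 router(s): 2 × 0.21 ms = 0.42 ms.
End-to-end = 39.44 ms.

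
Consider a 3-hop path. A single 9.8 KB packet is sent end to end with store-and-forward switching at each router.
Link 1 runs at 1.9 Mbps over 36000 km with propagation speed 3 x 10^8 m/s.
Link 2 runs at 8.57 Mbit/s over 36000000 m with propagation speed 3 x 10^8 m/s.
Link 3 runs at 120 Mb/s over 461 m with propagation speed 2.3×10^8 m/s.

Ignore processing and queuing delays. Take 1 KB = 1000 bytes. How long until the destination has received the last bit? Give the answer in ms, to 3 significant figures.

291 ms

L = 78400 bits.
Transmission delays (L/R per hop): 41.2632, 9.14819, 0.653333 ms; sum = 51.0647 ms.
Propagation delays (d/s per hop): 120, 120, 0.00200435 ms; sum = 240.002 ms.
End-to-end = 291 ms.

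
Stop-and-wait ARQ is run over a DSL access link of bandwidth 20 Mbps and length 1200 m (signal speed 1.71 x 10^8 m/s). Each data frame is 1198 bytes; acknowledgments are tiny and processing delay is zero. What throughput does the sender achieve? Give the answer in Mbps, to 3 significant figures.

t_tx = L/R = 9584/20000000 = 0.0004792 s.
t_prop = 1200/171000000 = 7.01754e-06 s; RTT = 1.40351e-05 s.
Cycle = t_tx + RTT = 0.000493235 s.
Throughput = L / cycle = 9584 / 0.000493235 = 19.4 Mbps.

19.4 Mbps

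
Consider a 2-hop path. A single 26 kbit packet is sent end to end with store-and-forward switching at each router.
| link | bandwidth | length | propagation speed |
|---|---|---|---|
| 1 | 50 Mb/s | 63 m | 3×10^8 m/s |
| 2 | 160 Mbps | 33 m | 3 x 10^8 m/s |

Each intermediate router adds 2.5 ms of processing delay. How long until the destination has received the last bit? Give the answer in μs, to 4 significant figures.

3183 μs

L = 26000 bits.
Transmission delays (L/R per hop): 520, 162.5 μs; sum = 682.5 μs.
Propagation delays (d/s per hop): 0.21, 0.11 μs; sum = 0.32 μs.
Processing at 1 router(s): 1 × 2.5 ms = 2500 μs.
End-to-end = 3183 μs.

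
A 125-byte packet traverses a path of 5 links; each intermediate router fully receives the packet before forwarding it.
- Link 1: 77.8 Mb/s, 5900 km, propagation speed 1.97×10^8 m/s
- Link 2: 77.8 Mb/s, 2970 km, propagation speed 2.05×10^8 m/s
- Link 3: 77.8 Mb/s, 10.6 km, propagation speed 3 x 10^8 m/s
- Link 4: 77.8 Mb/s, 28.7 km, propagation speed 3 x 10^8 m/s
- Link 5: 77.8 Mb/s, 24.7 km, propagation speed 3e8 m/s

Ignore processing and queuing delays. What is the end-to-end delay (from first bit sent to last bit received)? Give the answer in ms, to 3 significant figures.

L = 125 × 8 = 1000 bits.
Transmission delay per hop = L/R = 1000/77800000 = 0.0128535 ms; 5 hops → 0.0642674 ms.
Propagation delays (d/s per hop): 29.9492, 14.4878, 0.0353333, 0.0956667, 0.0823333 ms; sum = 44.6504 ms.
End-to-end = 44.7 ms.

44.7 ms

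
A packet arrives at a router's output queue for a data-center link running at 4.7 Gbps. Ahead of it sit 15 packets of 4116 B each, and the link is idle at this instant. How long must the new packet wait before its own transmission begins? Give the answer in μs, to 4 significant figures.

Each queued packet: L/R = 32928/4700000000 = 7.00596 μs.
15 queued → 105.089 μs.
Queuing delay = 105.1 μs.

105.1 μs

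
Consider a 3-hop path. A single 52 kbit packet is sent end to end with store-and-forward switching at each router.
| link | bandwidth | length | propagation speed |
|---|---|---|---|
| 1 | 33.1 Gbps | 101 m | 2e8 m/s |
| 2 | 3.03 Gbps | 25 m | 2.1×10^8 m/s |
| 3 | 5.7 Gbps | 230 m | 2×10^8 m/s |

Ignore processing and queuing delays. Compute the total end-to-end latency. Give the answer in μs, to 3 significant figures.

L = 52000 bits.
Transmission delays (L/R per hop): 1.571, 17.1617, 9.12281 μs; sum = 27.8555 μs.
Propagation delays (d/s per hop): 0.505, 0.119048, 1.15 μs; sum = 1.77405 μs.
End-to-end = 29.6 μs.

29.6 μs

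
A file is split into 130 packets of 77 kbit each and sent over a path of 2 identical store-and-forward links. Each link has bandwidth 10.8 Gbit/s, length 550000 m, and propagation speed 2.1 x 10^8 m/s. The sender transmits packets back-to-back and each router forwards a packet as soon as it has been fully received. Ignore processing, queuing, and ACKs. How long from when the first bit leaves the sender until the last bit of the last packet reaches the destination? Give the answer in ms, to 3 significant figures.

6.17 ms

Per-hop transmission t_tx = L/R = 77000/10800000000 = 0.00712963 ms.
Per-hop propagation t_prop = 550000/210000000 = 2.61905 ms.
Pipeline fill: first packet needs 2·t_tx to clear all hops; remaining 129 packets each add one t_tx.
Total = (2+130-1)·t_tx + 2·t_prop = 131·0.00712963 + 2·2.61905 = 6.17 ms.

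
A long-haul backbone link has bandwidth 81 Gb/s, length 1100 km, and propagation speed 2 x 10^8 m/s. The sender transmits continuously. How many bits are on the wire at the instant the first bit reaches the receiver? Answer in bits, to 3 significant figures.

446000000 bits

Propagation delay = 1100000 / 200000000 = 0.0055 s.
BDP = R × t_prop = 81000000000 × 0.0055 = 445500000 bits.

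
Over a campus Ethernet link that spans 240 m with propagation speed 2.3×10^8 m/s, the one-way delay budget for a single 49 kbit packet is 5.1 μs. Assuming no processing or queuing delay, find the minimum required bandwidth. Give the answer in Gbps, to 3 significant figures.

12.1 Gbps

Propagation delay = 240 / 2.3e+08 = 1.04348 μs.
Transmission budget = 5.1 − 1.04348 = 4.05652 μs.
R ≥ L / t_tx = 49000 bits / 4.05652e-06 s = 12.1 Gbps.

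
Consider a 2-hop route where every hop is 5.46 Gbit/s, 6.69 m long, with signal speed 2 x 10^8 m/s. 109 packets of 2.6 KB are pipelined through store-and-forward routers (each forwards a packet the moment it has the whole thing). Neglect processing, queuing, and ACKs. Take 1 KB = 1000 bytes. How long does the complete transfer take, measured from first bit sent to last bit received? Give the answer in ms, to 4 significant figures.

Per-hop transmission t_tx = L/R = 20800/5460000000 = 0.00380952 ms.
Per-hop propagation t_prop = 6.69/200000000 = 3.345e-05 ms.
Pipeline fill: first packet needs 2·t_tx to clear all hops; remaining 108 packets each add one t_tx.
Total = (2+109-1)·t_tx + 2·t_prop = 110·0.00380952 + 2·3.345e-05 = 0.4191 ms.

0.4191 ms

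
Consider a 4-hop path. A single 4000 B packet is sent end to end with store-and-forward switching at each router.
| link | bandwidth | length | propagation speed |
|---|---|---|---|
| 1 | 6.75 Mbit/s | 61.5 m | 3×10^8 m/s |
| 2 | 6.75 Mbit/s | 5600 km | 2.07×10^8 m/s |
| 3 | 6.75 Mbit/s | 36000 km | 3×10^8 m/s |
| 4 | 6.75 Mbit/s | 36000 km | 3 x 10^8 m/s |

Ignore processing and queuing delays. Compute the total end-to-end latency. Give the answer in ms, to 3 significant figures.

L = 4000 × 8 = 32000 bits.
Transmission delay per hop = L/R = 32000/6750000 = 4.74074 ms; 4 hops → 18.963 ms.
Propagation delays (d/s per hop): 0.000205, 27.0531, 120, 120 ms; sum = 267.053 ms.
End-to-end = 286 ms.

286 ms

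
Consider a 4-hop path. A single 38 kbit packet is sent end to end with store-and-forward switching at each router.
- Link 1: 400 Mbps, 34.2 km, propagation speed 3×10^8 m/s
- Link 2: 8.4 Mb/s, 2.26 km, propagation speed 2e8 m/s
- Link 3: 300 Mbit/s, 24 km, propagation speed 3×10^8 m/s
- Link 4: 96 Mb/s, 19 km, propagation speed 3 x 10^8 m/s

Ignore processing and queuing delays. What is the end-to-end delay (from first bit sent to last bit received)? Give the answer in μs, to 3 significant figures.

L = 38000 bits.
Transmission delays (L/R per hop): 95, 4523.81, 126.667, 395.833 μs; sum = 5141.31 μs.
Propagation delays (d/s per hop): 114, 11.3, 80, 63.3333 μs; sum = 268.633 μs.
End-to-end = 5410 μs.

5410 μs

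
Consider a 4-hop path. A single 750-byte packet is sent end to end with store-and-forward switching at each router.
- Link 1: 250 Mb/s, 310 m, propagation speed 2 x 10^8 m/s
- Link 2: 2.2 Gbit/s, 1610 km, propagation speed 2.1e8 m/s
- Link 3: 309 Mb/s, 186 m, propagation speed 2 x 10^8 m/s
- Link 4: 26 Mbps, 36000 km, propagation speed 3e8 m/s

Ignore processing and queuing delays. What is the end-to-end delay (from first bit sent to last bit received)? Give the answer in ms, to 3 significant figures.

L = 750 × 8 = 6000 bits.
Transmission delays (L/R per hop): 0.024, 0.00272727, 0.0194175, 0.230769 ms; sum = 0.276914 ms.
Propagation delays (d/s per hop): 0.00155, 7.66667, 0.00093, 120 ms; sum = 127.669 ms.
End-to-end = 128 ms.

128 ms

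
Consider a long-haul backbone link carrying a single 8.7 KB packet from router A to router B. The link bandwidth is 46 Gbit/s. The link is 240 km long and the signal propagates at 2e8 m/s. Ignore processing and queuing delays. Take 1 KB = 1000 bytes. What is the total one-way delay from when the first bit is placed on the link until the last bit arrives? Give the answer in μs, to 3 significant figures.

L = 69600 bits.
Transmission delay = L/R = 69600 / 46000000000 = 1.51304 μs.
Propagation delay = d/s = 240000 m / 200000000 m/s = 1200 μs.
Total = 1200 μs.

1200 μs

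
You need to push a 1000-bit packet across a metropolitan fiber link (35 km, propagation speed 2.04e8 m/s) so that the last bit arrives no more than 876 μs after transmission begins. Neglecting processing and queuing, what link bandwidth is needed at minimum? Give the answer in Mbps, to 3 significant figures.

Propagation delay = 35000 / 204000000 = 171.569 μs.
Transmission budget = 876 − 171.569 = 704.431 μs.
R ≥ L / t_tx = 1000 bits / 0.000704431 s = 1.42 Mbps.

1.42 Mbps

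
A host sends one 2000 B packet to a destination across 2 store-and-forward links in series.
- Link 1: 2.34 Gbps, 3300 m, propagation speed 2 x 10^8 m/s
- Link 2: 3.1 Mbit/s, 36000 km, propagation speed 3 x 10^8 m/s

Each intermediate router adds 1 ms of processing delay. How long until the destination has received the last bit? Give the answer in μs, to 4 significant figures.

126200 μs

L = 2000 × 8 = 16000 bits.
Transmission delays (L/R per hop): 6.83761, 5161.29 μs; sum = 5168.13 μs.
Propagation delays (d/s per hop): 16.5, 120000 μs; sum = 120017 μs.
Processing at 1 router(s): 1 × 1 ms = 1000 μs.
End-to-end = 126200 μs.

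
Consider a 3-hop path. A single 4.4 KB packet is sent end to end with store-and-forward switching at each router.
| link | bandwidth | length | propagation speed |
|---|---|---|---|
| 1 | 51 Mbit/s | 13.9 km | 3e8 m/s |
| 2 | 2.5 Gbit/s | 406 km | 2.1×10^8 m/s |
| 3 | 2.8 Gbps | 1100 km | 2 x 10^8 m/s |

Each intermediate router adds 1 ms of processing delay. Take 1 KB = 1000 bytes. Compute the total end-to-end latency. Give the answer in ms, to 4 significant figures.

10.20 ms

L = 35200 bits.
Transmission delays (L/R per hop): 0.690196, 0.01408, 0.0125714 ms; sum = 0.716848 ms.
Propagation delays (d/s per hop): 0.0463333, 1.93333, 5.5 ms; sum = 7.47967 ms.
Processing at 2 router(s): 2 × 1 ms = 2 ms.
End-to-end = 10.20 ms.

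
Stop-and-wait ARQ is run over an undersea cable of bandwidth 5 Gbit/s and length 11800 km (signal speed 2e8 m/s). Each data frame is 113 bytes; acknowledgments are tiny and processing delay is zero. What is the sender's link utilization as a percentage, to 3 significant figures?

t_tx = L/R = 904/5000000000 = 1.808e-07 s.
t_prop = 11800000/200000000 = 0.059 s; RTT = 0.118 s.
Cycle = t_tx + RTT = 0.118 s.
Utilization = t_tx / cycle = 1.808e-07/0.118 = 0.000153 %.

0.000153 %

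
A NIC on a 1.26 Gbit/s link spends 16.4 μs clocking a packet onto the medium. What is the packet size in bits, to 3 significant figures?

L = R × t_tx = 1260000000 b/s × 1.64e-05 s = 20664 bits.

20700 bits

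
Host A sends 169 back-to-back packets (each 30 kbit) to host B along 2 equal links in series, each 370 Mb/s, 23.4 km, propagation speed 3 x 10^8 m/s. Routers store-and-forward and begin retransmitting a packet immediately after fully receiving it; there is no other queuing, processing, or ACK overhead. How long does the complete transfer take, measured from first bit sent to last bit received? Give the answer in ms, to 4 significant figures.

Per-hop transmission t_tx = L/R = 30000/370000000 = 0.0810811 ms.
Per-hop propagation t_prop = 23400/300000000 = 0.078 ms.
Pipeline fill: first packet needs 2·t_tx to clear all hops; remaining 168 packets each add one t_tx.
Total = (2+169-1)·t_tx + 2·t_prop = 170·0.0810811 + 2·0.078 = 13.94 ms.

13.94 ms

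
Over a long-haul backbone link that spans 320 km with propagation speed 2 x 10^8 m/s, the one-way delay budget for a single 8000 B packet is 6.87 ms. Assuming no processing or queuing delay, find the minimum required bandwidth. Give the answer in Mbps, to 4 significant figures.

L = 64000 bits.
Propagation delay = 320000 / 200000000 = 1.6 ms.
Transmission budget = 6.87 − 1.6 = 5.27 ms.
R ≥ L / t_tx = 64000 bits / 0.00527 s = 12.14 Mbps.

12.14 Mbps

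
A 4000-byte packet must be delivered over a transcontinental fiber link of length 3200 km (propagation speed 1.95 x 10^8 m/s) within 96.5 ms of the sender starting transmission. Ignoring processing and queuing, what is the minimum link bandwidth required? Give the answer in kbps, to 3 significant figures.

L = 32000 bits.
Propagation delay = 3200000 / 195000000 = 16.4103 ms.
Transmission budget = 96.5 − 16.4103 = 80.0897 ms.
R ≥ L / t_tx = 32000 bits / 0.0800897 s = 400 kbps.

400 kbps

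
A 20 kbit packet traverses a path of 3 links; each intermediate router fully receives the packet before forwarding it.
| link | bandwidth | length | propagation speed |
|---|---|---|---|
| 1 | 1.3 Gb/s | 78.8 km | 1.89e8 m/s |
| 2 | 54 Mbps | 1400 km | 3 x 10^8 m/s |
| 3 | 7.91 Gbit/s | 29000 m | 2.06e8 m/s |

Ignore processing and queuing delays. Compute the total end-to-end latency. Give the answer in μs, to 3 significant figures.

5610 μs

L = 20000 bits.
Transmission delays (L/R per hop): 15.3846, 370.37, 2.52845 μs; sum = 388.283 μs.
Propagation delays (d/s per hop): 416.931, 4666.67, 140.777 μs; sum = 5224.37 μs.
End-to-end = 5610 μs.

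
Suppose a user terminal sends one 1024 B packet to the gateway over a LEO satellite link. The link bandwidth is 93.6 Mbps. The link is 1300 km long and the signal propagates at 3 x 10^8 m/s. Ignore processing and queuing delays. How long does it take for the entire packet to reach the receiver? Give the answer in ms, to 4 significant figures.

4.421 ms

L = 1024 × 8 = 8192 bits.
Transmission delay = L/R = 8192 / 93600000 = 0.0875214 ms.
Propagation delay = d/s = 1300000 m / 300000000 m/s = 4.33333 ms.
Total = 4.421 ms.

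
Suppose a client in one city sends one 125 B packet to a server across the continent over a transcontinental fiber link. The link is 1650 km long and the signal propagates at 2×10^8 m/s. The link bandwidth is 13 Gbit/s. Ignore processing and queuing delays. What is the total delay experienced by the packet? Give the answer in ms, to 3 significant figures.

8.25 ms

L = 125 × 8 = 1000 bits.
Transmission delay = L/R = 1000 / 13000000000 = 7.69231e-05 ms.
Propagation delay = d/s = 1650000 m / 200000000 m/s = 8.25 ms.
Total = 8.25 ms.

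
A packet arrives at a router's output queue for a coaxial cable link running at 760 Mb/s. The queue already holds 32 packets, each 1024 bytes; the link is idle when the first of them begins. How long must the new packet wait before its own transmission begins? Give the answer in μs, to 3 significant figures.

345 μs

Each queued packet: L/R = 8192/760000000 = 10.7789 μs.
32 queued → 344.926 μs.
Queuing delay = 345 μs.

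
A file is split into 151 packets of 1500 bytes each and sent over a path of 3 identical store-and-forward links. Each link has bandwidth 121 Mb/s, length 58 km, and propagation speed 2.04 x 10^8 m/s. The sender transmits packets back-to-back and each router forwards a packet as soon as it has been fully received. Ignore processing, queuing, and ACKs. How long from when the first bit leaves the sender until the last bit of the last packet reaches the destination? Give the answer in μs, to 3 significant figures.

Per-hop transmission t_tx = L/R = 12000/121000000 = 99.1736 μs.
Per-hop propagation t_prop = 58000/204000000 = 284.314 μs.
Pipeline fill: first packet needs 3·t_tx to clear all hops; remaining 150 packets each add one t_tx.
Total = (3+151-1)·t_tx + 3·t_prop = 153·99.1736 + 3·284.314 = 16000 μs.

16000 μs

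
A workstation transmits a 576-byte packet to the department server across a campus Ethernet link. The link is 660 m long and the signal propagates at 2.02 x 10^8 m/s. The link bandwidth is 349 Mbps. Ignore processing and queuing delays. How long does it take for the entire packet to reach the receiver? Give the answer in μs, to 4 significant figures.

16.47 μs

L = 576 × 8 = 4608 bits.
Transmission delay = L/R = 4608 / 349000000 = 13.2034 μs.
Propagation delay = d/s = 660 m / 202000000 m/s = 3.26733 μs.
Total = 16.47 μs.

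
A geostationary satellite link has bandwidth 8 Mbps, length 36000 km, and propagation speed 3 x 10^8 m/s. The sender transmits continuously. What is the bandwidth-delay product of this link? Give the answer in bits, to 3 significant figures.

Propagation delay = 36000000 / 300000000 = 0.12 s.
BDP = R × t_prop = 8000000 × 0.12 = 960000 bits.

960000 bits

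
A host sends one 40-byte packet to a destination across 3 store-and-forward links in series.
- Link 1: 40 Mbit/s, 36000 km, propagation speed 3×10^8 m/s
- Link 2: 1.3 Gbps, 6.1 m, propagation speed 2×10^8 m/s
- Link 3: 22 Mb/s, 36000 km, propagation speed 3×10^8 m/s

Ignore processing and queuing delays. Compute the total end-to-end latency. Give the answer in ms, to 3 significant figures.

240 ms

L = 40 × 8 = 320 bits.
Transmission delays (L/R per hop): 0.008, 0.000246154, 0.0145455 ms; sum = 0.0227916 ms.
Propagation delays (d/s per hop): 120, 3.05e-05, 120 ms; sum = 240 ms.
End-to-end = 240 ms.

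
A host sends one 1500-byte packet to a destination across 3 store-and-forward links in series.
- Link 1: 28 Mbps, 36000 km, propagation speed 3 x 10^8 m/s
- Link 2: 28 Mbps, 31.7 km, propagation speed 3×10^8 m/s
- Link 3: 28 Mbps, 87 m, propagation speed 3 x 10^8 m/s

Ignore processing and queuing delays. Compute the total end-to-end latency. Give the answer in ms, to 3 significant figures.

121 ms

L = 1500 × 8 = 12000 bits.
Transmission delay per hop = L/R = 12000/28000000 = 0.428571 ms; 3 hops → 1.28571 ms.
Propagation delays (d/s per hop): 120, 0.105667, 0.00029 ms; sum = 120.106 ms.
End-to-end = 121 ms.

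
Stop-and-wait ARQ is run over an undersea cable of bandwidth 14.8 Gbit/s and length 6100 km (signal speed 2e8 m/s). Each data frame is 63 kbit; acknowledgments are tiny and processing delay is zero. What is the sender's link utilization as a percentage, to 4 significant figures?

t_tx = L/R = 63000/14800000000 = 4.25676e-06 s.
t_prop = 6100000/200000000 = 0.0305 s; RTT = 0.061 s.
Cycle = t_tx + RTT = 0.0610043 s.
Utilization = t_tx / cycle = 4.25676e-06/0.0610043 = 0.006978 %.

0.006978 %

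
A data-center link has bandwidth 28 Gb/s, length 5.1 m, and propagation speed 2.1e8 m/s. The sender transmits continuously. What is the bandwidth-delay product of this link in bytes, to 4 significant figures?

Propagation delay = 5.1 / 210000000 = 2.42857e-08 s.
BDP = R × t_prop = 28000000000 × 2.42857e-08 = 680 bits.
In bytes: 680/8 = 85.00 bytes.

85.00 bytes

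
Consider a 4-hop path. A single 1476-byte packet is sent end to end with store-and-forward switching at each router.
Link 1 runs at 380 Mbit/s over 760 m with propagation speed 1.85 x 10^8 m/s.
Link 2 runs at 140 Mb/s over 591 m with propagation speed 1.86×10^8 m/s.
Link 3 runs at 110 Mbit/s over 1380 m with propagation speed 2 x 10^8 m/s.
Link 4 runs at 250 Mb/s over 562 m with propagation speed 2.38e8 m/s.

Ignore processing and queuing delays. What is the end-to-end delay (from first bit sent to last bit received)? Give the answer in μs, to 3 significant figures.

287 μs

L = 1476 × 8 = 11808 bits.
Transmission delays (L/R per hop): 31.0737, 84.3429, 107.345, 47.232 μs; sum = 269.994 μs.
Propagation delays (d/s per hop): 4.10811, 3.17742, 6.9, 2.36134 μs; sum = 16.5469 μs.
End-to-end = 287 μs.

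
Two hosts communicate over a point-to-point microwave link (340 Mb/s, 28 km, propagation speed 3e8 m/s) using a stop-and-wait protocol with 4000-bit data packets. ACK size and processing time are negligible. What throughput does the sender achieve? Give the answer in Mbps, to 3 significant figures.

t_tx = L/R = 4000/340000000 = 1.17647e-05 s.
t_prop = 28000/300000000 = 9.33333e-05 s; RTT = 0.000186667 s.
Cycle = t_tx + RTT = 0.000198431 s.
Throughput = L / cycle = 4000 / 0.000198431 = 20.2 Mbps.

20.2 Mbps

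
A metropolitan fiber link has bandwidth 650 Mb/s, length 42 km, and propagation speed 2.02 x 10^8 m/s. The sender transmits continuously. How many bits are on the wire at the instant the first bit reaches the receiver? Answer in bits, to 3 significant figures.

135000 bits

Propagation delay = 42000 / 202000000 = 0.000207921 s.
BDP = R × t_prop = 650000000 × 0.000207921 = 135149 bits.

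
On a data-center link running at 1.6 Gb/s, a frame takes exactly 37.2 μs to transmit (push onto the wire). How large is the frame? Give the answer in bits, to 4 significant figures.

L = R × t_tx = 1600000000 b/s × 3.72e-05 s = 59520 bits.

59520 bits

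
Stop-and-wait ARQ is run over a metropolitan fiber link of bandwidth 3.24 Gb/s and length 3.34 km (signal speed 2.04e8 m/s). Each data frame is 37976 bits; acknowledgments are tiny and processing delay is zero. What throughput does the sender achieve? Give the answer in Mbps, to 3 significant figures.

t_tx = L/R = 37976/3240000000 = 1.1721e-05 s.
t_prop = 3340/204000000 = 1.63725e-05 s; RTT = 3.27451e-05 s.
Cycle = t_tx + RTT = 4.44661e-05 s.
Throughput = L / cycle = 37976 / 4.44661e-05 = 854 Mbps.

854 Mbps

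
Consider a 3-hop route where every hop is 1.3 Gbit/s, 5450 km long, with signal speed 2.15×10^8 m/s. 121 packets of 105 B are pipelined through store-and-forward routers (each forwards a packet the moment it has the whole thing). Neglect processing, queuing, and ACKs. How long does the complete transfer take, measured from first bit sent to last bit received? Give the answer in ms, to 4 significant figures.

Per-hop transmission t_tx = L/R = 840/1300000000 = 0.000646154 ms.
Per-hop propagation t_prop = 5450000/215000000 = 25.3488 ms.
Pipeline fill: first packet needs 3·t_tx to clear all hops; remaining 120 packets each add one t_tx.
Total = (3+121-1)·t_tx + 3·t_prop = 123·0.000646154 + 3·25.3488 = 76.13 ms.

76.13 ms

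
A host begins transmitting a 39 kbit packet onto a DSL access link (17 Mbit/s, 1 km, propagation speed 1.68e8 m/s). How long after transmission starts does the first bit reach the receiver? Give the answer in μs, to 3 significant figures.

5.95 μs

First bit experiences only propagation delay: d/s = 1000/168000000 = 5.95 μs.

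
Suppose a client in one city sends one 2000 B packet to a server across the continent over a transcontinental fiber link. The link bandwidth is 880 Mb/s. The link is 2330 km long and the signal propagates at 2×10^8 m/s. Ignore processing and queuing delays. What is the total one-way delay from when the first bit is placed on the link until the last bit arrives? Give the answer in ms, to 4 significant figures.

11.67 ms

L = 2000 × 8 = 16000 bits.
Transmission delay = L/R = 16000 / 880000000 = 0.0181818 ms.
Propagation delay = d/s = 2330000 m / 200000000 m/s = 11.65 ms.
Total = 11.67 ms.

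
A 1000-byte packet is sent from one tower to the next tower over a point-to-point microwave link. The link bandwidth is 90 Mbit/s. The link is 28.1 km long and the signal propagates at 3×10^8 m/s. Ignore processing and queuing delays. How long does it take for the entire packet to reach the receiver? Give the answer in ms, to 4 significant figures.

L = 1000 × 8 = 8000 bits.
Transmission delay = L/R = 8000 / 90000000 = 0.0888889 ms.
Propagation delay = d/s = 28100 m / 300000000 m/s = 0.0936667 ms.
Total = 0.1826 ms.

0.1826 ms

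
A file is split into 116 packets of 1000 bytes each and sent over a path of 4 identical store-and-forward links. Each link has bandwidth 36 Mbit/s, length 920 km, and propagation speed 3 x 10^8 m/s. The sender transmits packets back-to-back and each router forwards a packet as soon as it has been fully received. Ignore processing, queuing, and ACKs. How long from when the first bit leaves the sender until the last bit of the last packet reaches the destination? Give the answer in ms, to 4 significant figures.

38.71 ms

Per-hop transmission t_tx = L/R = 8000/36000000 = 0.222222 ms.
Per-hop propagation t_prop = 920000/300000000 = 3.06667 ms.
Pipeline fill: first packet needs 4·t_tx to clear all hops; remaining 115 packets each add one t_tx.
Total = (4+116-1)·t_tx + 4·t_prop = 119·0.222222 + 4·3.06667 = 38.71 ms.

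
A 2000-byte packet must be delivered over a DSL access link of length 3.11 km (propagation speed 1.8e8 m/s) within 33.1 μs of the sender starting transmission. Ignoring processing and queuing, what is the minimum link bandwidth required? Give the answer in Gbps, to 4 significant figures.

1.011 Gbps

L = 16000 bits.
Propagation delay = 3110 / 180000000 = 17.2778 μs.
Transmission budget = 33.1 − 17.2778 = 15.8222 μs.
R ≥ L / t_tx = 16000 bits / 1.58222e-05 s = 1.011 Gbps.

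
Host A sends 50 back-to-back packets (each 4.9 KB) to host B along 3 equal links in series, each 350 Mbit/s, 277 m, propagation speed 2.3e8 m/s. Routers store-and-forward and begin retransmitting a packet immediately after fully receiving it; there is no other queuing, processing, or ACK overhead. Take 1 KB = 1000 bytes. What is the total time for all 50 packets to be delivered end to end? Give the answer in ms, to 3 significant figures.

Per-hop transmission t_tx = L/R = 39200/350000000 = 0.112 ms.
Per-hop propagation t_prop = 277/2.3e+08 = 0.00120435 ms.
Pipeline fill: first packet needs 3·t_tx to clear all hops; remaining 49 packets each add one t_tx.
Total = (3+50-1)·t_tx + 3·t_prop = 52·0.112 + 3·0.00120435 = 5.83 ms.

5.83 ms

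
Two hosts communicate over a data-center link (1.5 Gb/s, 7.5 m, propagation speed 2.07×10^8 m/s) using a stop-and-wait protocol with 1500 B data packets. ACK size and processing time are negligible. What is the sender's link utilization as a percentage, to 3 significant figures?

t_tx = L/R = 12000/1500000000 = 8e-06 s.
t_prop = 7.5/2.07e+08 = 3.62319e-08 s; RTT = 7.24638e-08 s.
Cycle = t_tx + RTT = 8.07246e-06 s.
Utilization = t_tx / cycle = 8e-06/8.07246e-06 = 99.1 %.

99.1 %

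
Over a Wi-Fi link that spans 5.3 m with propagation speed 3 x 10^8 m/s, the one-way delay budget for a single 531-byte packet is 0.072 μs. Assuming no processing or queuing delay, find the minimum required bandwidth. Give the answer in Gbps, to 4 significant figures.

78.18 Gbps

L = 4248 bits.
Propagation delay = 5.3 / 300000000 = 0.0176667 μs.
Transmission budget = 0.072 − 0.0176667 = 0.0543333 μs.
R ≥ L / t_tx = 4248 bits / 5.43333e-08 s = 78.18 Gbps.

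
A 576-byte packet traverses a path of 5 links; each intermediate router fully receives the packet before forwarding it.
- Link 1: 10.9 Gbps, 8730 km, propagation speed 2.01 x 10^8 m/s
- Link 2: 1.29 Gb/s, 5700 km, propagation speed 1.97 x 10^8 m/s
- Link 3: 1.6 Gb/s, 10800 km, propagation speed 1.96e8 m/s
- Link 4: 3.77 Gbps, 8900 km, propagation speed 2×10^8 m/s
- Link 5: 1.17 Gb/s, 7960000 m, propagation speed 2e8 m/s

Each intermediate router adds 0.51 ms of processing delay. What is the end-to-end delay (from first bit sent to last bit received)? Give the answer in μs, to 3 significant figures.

214000 μs

L = 576 × 8 = 4608 bits.
Transmission delays (L/R per hop): 0.422752, 3.57209, 2.88, 1.22228, 3.93846 μs; sum = 12.0356 μs.
Propagation delays (d/s per hop): 43432.8, 28934, 55102, 44500, 39800 μs; sum = 211769 μs.
Processing at 4 router(s): 4 × 0.51 ms = 2040 μs.
End-to-end = 214000 μs.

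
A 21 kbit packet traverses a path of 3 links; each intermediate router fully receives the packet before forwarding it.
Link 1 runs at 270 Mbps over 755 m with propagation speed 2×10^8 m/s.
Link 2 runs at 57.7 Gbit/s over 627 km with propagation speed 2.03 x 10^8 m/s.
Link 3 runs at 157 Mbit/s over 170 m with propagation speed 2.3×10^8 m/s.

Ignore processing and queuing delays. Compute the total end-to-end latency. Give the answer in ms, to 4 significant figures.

L = 21000 bits.
Transmission delays (L/R per hop): 0.0777778, 0.000363951, 0.133758 ms; sum = 0.2119 ms.
Propagation delays (d/s per hop): 0.003775, 3.08867, 0.00073913 ms; sum = 3.09318 ms.
End-to-end = 3.305 ms.

3.305 ms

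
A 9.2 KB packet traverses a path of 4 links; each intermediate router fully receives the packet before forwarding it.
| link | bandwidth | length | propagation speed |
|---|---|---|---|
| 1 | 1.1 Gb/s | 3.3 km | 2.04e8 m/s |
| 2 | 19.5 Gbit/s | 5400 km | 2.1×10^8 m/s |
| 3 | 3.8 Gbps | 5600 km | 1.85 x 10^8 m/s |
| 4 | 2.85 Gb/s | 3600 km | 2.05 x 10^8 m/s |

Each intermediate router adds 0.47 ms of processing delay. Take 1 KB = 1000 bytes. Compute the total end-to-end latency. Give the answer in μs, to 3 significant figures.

75100 μs

L = 73600 bits.
Transmission delays (L/R per hop): 66.9091, 3.77436, 19.3684, 25.8246 μs; sum = 115.876 μs.
Propagation delays (d/s per hop): 16.1765, 25714.3, 30270.3, 17561 μs; sum = 73561.7 μs.
Processing at 3 router(s): 3 × 0.47 ms = 1410 μs.
End-to-end = 75100 μs.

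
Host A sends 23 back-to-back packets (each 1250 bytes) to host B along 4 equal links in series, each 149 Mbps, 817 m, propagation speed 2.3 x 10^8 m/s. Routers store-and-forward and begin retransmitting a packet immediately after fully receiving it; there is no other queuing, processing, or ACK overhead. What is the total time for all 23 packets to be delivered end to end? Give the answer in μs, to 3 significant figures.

Per-hop transmission t_tx = L/R = 10000/149000000 = 67.1141 μs.
Per-hop propagation t_prop = 817/2.3e+08 = 3.55217 μs.
Pipeline fill: first packet needs 4·t_tx to clear all hops; remaining 22 packets each add one t_tx.
Total = (4+23-1)·t_tx + 4·t_prop = 26·67.1141 + 4·3.55217 = 1760 μs.

1760 μs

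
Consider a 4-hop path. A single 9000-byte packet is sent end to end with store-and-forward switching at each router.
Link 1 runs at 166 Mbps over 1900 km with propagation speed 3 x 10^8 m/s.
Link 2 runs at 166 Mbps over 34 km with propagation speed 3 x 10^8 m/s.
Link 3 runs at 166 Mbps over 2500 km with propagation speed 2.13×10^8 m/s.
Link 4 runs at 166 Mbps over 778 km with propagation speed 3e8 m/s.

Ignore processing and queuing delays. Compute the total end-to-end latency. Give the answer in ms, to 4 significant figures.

L = 9000 × 8 = 72000 bits.
Transmission delay per hop = L/R = 72000/166000000 = 0.433735 ms; 4 hops → 1.73494 ms.
Propagation delays (d/s per hop): 6.33333, 0.113333, 11.7371, 2.59333 ms; sum = 20.7771 ms.
End-to-end = 22.51 ms.

22.51 ms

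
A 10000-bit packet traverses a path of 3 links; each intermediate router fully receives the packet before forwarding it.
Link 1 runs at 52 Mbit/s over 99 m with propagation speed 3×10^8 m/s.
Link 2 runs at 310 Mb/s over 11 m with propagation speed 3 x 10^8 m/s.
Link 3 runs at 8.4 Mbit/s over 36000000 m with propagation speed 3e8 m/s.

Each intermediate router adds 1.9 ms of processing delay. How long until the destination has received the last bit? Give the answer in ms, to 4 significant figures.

125.2 ms

Transmission delays (L/R per hop): 0.192308, 0.0322581, 1.19048 ms; sum = 1.41504 ms.
Propagation delays (d/s per hop): 0.00033, 3.66667e-05, 120 ms; sum = 120 ms.
Processing at 2 router(s): 2 × 1.9 ms = 3.8 ms.
End-to-end = 125.2 ms.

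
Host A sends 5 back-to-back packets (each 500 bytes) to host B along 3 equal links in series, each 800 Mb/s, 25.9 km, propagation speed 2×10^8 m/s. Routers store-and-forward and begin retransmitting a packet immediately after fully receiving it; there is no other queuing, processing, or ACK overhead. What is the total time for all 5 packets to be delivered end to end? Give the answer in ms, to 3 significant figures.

Per-hop transmission t_tx = L/R = 4000/800000000 = 0.005 ms.
Per-hop propagation t_prop = 25900/200000000 = 0.1295 ms.
Pipeline fill: first packet needs 3·t_tx to clear all hops; remaining 4 packets each add one t_tx.
Total = (3+5-1)·t_tx + 3·t_prop = 7·0.005 + 3·0.1295 = 0.424 ms.

0.424 ms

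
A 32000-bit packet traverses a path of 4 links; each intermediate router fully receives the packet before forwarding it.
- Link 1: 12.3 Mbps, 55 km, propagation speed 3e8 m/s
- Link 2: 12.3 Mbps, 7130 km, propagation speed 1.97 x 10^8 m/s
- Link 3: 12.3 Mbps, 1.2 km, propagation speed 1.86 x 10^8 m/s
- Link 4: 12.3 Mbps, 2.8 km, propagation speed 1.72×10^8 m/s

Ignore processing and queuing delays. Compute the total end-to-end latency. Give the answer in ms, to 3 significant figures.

46.8 ms

Transmission delay per hop = L/R = 32000/12300000 = 2.60163 ms; 4 hops → 10.4065 ms.
Propagation delays (d/s per hop): 0.183333, 36.1929, 0.00645161, 0.0162791 ms; sum = 36.399 ms.
End-to-end = 46.8 ms.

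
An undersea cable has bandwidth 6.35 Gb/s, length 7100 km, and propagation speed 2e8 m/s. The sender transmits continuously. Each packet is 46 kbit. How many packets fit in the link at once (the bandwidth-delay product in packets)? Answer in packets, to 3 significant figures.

Propagation delay = 7100000 / 200000000 = 0.0355 s.
BDP = R × t_prop = 6350000000 × 0.0355 = 225425000 bits.
In packets of 46000 bits: 4900 packets.

4900 packets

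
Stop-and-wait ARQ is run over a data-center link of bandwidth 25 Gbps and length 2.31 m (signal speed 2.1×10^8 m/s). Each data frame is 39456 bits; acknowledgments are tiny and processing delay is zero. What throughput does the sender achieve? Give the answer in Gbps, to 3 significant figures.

t_tx = L/R = 39456/25000000000 = 1.57824e-06 s.
t_prop = 2.31/210000000 = 1.1e-08 s; RTT = 2.2e-08 s.
Cycle = t_tx + RTT = 1.60024e-06 s.
Throughput = L / cycle = 39456 / 1.60024e-06 = 24.7 Gbps.

24.7 Gbps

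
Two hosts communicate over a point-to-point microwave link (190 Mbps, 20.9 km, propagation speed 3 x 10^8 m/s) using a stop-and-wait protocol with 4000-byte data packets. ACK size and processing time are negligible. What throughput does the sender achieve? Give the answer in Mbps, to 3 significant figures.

t_tx = L/R = 32000/190000000 = 0.000168421 s.
t_prop = 20900/300000000 = 6.96667e-05 s; RTT = 0.000139333 s.
Cycle = t_tx + RTT = 0.000307754 s.
Throughput = L / cycle = 32000 / 0.000307754 = 104 Mbps.

104 Mbps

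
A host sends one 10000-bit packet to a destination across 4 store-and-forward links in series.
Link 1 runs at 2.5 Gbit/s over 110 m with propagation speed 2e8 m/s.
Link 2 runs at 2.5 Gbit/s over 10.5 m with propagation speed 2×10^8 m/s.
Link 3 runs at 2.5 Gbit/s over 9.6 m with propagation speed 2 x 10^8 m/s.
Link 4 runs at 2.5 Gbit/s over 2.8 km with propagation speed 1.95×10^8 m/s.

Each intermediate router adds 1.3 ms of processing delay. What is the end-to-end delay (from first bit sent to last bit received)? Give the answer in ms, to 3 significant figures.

Transmission delay per hop = L/R = 10000/2500000000 = 0.004 ms; 4 hops → 0.016 ms.
Propagation delays (d/s per hop): 0.00055, 5.25e-05, 4.8e-05, 0.014359 ms; sum = 0.0150095 ms.
Processing at 3 router(s): 3 × 1.3 ms = 3.9 ms.
End-to-end = 3.93 ms.

3.93 ms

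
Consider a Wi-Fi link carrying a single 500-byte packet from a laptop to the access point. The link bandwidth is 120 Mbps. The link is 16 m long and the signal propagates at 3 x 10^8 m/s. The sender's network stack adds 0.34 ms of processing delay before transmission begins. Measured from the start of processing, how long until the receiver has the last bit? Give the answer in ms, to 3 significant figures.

L = 500 × 8 = 4000 bits.
Transmission delay = L/R = 4000 / 120000000 = 0.0333333 ms.
Propagation delay = d/s = 16 m / 300000000 m/s = 5.33333e-05 ms.
Plus processing delay 0.34 ms = 0.34 ms.
Total = 0.373 ms.

0.373 ms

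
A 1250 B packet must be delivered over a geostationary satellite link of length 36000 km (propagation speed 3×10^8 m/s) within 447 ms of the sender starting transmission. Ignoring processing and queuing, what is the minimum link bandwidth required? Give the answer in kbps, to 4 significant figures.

L = 10000 bits.
Propagation delay = 36000000 / 300000000 = 120 ms.
Transmission budget = 447 − 120 = 327 ms.
R ≥ L / t_tx = 10000 bits / 0.327 s = 30.58 kbps.

30.58 kbps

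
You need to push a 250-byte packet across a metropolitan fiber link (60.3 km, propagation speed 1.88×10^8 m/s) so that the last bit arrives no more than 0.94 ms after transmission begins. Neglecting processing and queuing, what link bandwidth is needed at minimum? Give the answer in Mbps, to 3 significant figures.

L = 2000 bits.
Propagation delay = 60300 / 188000000 = 0.320745 ms.
Transmission budget = 0.94 − 0.320745 = 0.619255 ms.
R ≥ L / t_tx = 2000 bits / 0.000619255 s = 3.23 Mbps.

3.23 Mbps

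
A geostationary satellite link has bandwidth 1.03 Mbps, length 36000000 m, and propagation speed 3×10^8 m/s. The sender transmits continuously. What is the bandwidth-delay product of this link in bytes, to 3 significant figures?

Propagation delay = 36000000 / 300000000 = 0.12 s.
BDP = R × t_prop = 1030000 × 0.12 = 123600 bits.
In bytes: 123600/8 = 15500 bytes.

15500 bytes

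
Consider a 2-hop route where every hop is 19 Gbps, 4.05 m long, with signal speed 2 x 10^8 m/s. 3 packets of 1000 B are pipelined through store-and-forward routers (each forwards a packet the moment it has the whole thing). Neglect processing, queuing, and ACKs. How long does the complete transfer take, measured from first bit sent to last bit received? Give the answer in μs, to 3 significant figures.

Per-hop transmission t_tx = L/R = 8000/19000000000 = 0.421053 μs.
Per-hop propagation t_prop = 4.05/200000000 = 0.02025 μs.
Pipeline fill: first packet needs 2·t_tx to clear all hops; remaining 2 packets each add one t_tx.
Total = (2+3-1)·t_tx + 2·t_prop = 4·0.421053 + 2·0.02025 = 1.72 μs.

1.72 μs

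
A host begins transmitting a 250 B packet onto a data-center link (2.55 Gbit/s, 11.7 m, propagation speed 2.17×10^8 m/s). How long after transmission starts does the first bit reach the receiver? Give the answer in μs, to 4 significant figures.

First bit experiences only propagation delay: d/s = 11.7/217000000 = 0.05392 μs.

0.05392 μs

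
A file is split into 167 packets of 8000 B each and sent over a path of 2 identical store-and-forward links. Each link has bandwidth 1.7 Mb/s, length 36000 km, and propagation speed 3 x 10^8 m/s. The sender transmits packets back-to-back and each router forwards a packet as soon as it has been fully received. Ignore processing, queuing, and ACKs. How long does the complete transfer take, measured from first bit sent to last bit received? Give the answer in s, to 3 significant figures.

6.56 s

Per-hop transmission t_tx = L/R = 64000/1700000 = 0.0376471 s.
Per-hop propagation t_prop = 36000000/300000000 = 0.12 s.
Pipeline fill: first packet needs 2·t_tx to clear all hops; remaining 166 packets each add one t_tx.
Total = (2+167-1)·t_tx + 2·t_prop = 168·0.0376471 + 2·0.12 = 6.56 s.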